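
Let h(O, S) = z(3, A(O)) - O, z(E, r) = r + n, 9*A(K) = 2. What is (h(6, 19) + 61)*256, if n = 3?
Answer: 134144/9 ≈ 14905.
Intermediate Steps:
A(K) = 2/9 (A(K) = (⅑)*2 = 2/9)
z(E, r) = 3 + r (z(E, r) = r + 3 = 3 + r)
h(O, S) = 29/9 - O (h(O, S) = (3 + 2/9) - O = 29/9 - O)
(h(6, 19) + 61)*256 = ((29/9 - 1*6) + 61)*256 = ((29/9 - 6) + 61)*256 = (-25/9 + 61)*256 = (524/9)*256 = 134144/9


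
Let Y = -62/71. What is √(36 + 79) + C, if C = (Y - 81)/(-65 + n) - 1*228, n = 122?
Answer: -928529/4047 + √115 ≈ -218.71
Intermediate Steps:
Y = -62/71 (Y = -62*1/71 = -62/71 ≈ -0.87324)
C = -928529/4047 (C = (-62/71 - 81)/(-65 + 122) - 1*228 = -5813/71/57 - 228 = -5813/71*1/57 - 228 = -5813/4047 - 228 = -928529/4047 ≈ -229.44)
√(36 + 79) + C = √(36 + 79) - 928529/4047 = √115 - 928529/4047 = -928529/4047 + √115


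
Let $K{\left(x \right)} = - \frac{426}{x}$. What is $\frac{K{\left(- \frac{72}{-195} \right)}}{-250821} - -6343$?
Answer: $\frac{6363835027}{1003284} \approx 6343.0$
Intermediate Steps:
$\frac{K{\left(- \frac{72}{-195} \right)}}{-250821} - -6343 = \frac{\left(-426\right) \frac{1}{\left(-72\right) \frac{1}{-195}}}{-250821} - -6343 = - \frac{426}{\left(-72\right) \left(- \frac{1}{195}\right)} \left(- \frac{1}{250821}\right) + 6343 = - \frac{426}{\frac{24}{65}} \left(- \frac{1}{250821}\right) + 6343 = \left(-426\right) \frac{65}{24} \left(- \frac{1}{250821}\right) + 6343 = \left(- \frac{4615}{4}\right) \left(- \frac{1}{250821}\right) + 6343 = \frac{4615}{1003284} + 6343 = \frac{6363835027}{1003284}$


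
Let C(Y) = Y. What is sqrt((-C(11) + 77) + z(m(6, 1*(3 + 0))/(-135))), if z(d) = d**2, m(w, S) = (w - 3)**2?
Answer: sqrt(14851)/15 ≈ 8.1243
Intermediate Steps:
m(w, S) = (-3 + w)**2
sqrt((-C(11) + 77) + z(m(6, 1*(3 + 0))/(-135))) = sqrt((-1*11 + 77) + ((-3 + 6)**2/(-135))**2) = sqrt((-11 + 77) + (3**2*(-1/135))**2) = sqrt(66 + (9*(-1/135))**2) = sqrt(66 + (-1/15)**2) = sqrt(66 + 1/225) = sqrt(14851/225) = sqrt(14851)/15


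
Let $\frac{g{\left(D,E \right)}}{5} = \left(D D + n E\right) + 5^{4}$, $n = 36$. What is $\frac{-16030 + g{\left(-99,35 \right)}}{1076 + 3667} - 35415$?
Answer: $- \frac{167930945}{4743} \approx -35406.0$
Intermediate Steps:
$g{\left(D,E \right)} = 3125 + 5 D^{2} + 180 E$ ($g{\left(D,E \right)} = 5 \left(\left(D D + 36 E\right) + 5^{4}\right) = 5 \left(\left(D^{2} + 36 E\right) + 625\right) = 5 \left(625 + D^{2} + 36 E\right) = 3125 + 5 D^{2} + 180 E$)
$\frac{-16030 + g{\left(-99,35 \right)}}{1076 + 3667} - 35415 = \frac{-16030 + \left(3125 + 5 \left(-99\right)^{2} + 180 \cdot 35\right)}{1076 + 3667} - 35415 = \frac{-16030 + \left(3125 + 5 \cdot 9801 + 6300\right)}{4743} - 35415 = \left(-16030 + \left(3125 + 49005 + 6300\right)\right) \frac{1}{4743} - 35415 = \left(-16030 + 58430\right) \frac{1}{4743} - 35415 = 42400 \cdot \frac{1}{4743} - 35415 = \frac{42400}{4743} - 35415 = - \frac{167930945}{4743}$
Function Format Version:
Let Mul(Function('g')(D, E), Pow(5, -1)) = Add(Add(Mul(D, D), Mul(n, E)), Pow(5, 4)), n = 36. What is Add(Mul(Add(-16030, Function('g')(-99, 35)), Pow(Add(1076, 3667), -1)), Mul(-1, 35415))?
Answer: Rational(-167930945, 4743) ≈ -35406.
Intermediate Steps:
Function('g')(D, E) = Add(3125, Mul(5, Pow(D, 2)), Mul(180, E)) (Function('g')(D, E) = Mul(5, Add(Add(Mul(D, D), Mul(36, E)), Pow(5, 4))) = Mul(5, Add(Add(Pow(D, 2), Mul(36, E)), 625)) = Mul(5, Add(625, Pow(D, 2), Mul(36, E))) = Add(3125, Mul(5, Pow(D, 2)), Mul(180, E)))
Add(Mul(Add(-16030, Function('g')(-99, 35)), Pow(Add(1076, 3667), -1)), Mul(-1, 35415)) = Add(Mul(Add(-16030, Add(3125, Mul(5, Pow(-99, 2)), Mul(180, 35))), Pow(Add(1076, 3667), -1)), Mul(-1, 35415)) = Add(Mul(Add(-16030, Add(3125, Mul(5, 9801), 6300)), Pow(4743, -1)), -35415) = Add(Mul(Add(-16030, Add(3125, 49005, 6300)), Rational(1, 4743)), -35415) = Add(Mul(Add(-16030, 58430), Rational(1, 4743)), -35415) = Add(Mul(42400, Rational(1, 4743)), -35415) = Add(Rational(42400, 4743), -35415) = Rational(-167930945, 4743)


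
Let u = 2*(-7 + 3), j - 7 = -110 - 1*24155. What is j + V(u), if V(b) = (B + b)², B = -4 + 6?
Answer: -24222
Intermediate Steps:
j = -24258 (j = 7 + (-110 - 1*24155) = 7 + (-110 - 24155) = 7 - 24265 = -24258)
B = 2
u = -8 (u = 2*(-4) = -8)
V(b) = (2 + b)²
j + V(u) = -24258 + (2 - 8)² = -24258 + (-6)² = -24258 + 36 = -24222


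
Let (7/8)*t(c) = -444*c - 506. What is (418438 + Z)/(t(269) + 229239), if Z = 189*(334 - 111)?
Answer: 3224095/645137 ≈ 4.9975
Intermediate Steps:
t(c) = -4048/7 - 3552*c/7 (t(c) = 8*(-444*c - 506)/7 = 8*(-506 - 444*c)/7 = -4048/7 - 3552*c/7)
Z = 42147 (Z = 189*223 = 42147)
(418438 + Z)/(t(269) + 229239) = (418438 + 42147)/((-4048/7 - 3552/7*269) + 229239) = 460585/((-4048/7 - 955488/7) + 229239) = 460585/(-959536/7 + 229239) = 460585/(645137/7) = 460585*(7/645137) = 3224095/645137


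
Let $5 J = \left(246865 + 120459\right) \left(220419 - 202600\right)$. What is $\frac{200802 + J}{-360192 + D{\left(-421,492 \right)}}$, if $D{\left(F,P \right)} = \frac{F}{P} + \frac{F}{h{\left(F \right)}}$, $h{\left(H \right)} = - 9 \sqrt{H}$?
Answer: $- \frac{1027394060079520389096}{282646039201392241} + \frac{1584635754995424 i \sqrt{421}}{1413230196006961205} \approx -3634.9 + 0.023007 i$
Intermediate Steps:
$D{\left(F,P \right)} = - \frac{\sqrt{F}}{9} + \frac{F}{P}$ ($D{\left(F,P \right)} = \frac{F}{P} + \frac{F}{\left(-9\right) \sqrt{F}} = \frac{F}{P} + F \left(- \frac{1}{9 \sqrt{F}}\right) = \frac{F}{P} - \frac{\sqrt{F}}{9} = - \frac{\sqrt{F}}{9} + \frac{F}{P}$)
$J = \frac{6545346356}{5}$ ($J = \frac{\left(246865 + 120459\right) \left(220419 - 202600\right)}{5} = \frac{367324 \cdot 17819}{5} = \frac{1}{5} \cdot 6545346356 = \frac{6545346356}{5} \approx 1.3091 \cdot 10^{9}$)
$\frac{200802 + J}{-360192 + D{\left(-421,492 \right)}} = \frac{200802 + \frac{6545346356}{5}}{-360192 - \left(\frac{421}{492} + \frac{i \sqrt{421}}{9}\right)} = \frac{6546350366}{5 \left(-360192 - \left(\frac{421}{492} + \frac{i \sqrt{421}}{9}\right)\right)} = \frac{6546350366}{5 \left(- \frac{177214885}{492} - \frac{i \sqrt{421}}{9}\right)}$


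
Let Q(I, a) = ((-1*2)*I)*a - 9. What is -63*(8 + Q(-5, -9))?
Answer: 5733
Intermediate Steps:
Q(I, a) = -9 - 2*I*a (Q(I, a) = (-2*I)*a - 9 = -2*I*a - 9 = -9 - 2*I*a)
-63*(8 + Q(-5, -9)) = -63*(8 + (-9 - 2*(-5)*(-9))) = -63*(8 + (-9 - 90)) = -63*(8 - 99) = -63*(-91) = 5733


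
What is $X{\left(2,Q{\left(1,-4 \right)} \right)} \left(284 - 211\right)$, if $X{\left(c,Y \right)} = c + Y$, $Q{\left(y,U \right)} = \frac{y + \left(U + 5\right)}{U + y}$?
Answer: $\frac{292}{3} \approx 97.333$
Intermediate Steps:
$Q{\left(y,U \right)} = \frac{5 + U + y}{U + y}$ ($Q{\left(y,U \right)} = \frac{y + \left(5 + U\right)}{U + y} = \frac{5 + U + y}{U + y}$)
$X{\left(c,Y \right)} = Y + c$
$X{\left(2,Q{\left(1,-4 \right)} \right)} \left(284 - 211\right) = \left(\frac{5 - 4 + 1}{-4 + 1} + 2\right) \left(284 - 211\right) = \left(\frac{1}{-3} \cdot 2 + 2\right) 73 = \left(\left(- \frac{1}{3}\right) 2 + 2\right) 73 = \left(- \frac{2}{3} + 2\right) 73 = \frac{4}{3} \cdot 73 = \frac{292}{3}$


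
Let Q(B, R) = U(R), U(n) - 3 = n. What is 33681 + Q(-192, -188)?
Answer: 33496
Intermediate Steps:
U(n) = 3 + n
Q(B, R) = 3 + R
33681 + Q(-192, -188) = 33681 + (3 - 188) = 33681 - 185 = 33496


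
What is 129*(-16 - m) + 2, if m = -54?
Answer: 4904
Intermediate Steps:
129*(-16 - m) + 2 = 129*(-16 - 1*(-54)) + 2 = 129*(-16 + 54) + 2 = 129*38 + 2 = 4902 + 2 = 4904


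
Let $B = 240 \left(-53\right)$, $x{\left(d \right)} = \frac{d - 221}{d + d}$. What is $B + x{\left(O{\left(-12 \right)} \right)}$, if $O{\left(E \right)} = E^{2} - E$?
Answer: $- \frac{305285}{24} \approx -12720.0$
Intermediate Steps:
$x{\left(d \right)} = \frac{-221 + d}{2 d}$
$B = -12720$
$B + x{\left(O{\left(-12 \right)} \right)} = -12720 + \frac{-221 - 12 \left(-1 - 12\right)}{2 \left(- 12 \left(-1 - 12\right)\right)} = -12720 + \frac{-221 - -156}{2 \left(\left(-12\right) \left(-13\right)\right)} = -12720 + \frac{-221 + 156}{2 \cdot 156} = -12720 + \frac{1}{2} \cdot \frac{1}{156} \left(-65\right) = -12720 - \frac{5}{24} = - \frac{305285}{24}$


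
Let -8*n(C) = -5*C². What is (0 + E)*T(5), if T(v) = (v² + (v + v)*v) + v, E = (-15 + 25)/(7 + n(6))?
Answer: 1600/59 ≈ 27.119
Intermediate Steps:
n(C) = 5*C²/8 (n(C) = -(-5)*C²/8 = 5*C²/8)
E = 20/59 (E = (-15 + 25)/(7 + (5/8)*6²) = 10/(7 + (5/8)*36) = 10/(7 + 45/2) = 10/(59/2) = 10*(2/59) = 20/59 ≈ 0.33898)
T(v) = v + 3*v² (T(v) = (v² + (2*v)*v) + v = (v² + 2*v²) + v = 3*v² + v = v + 3*v²)
(0 + E)*T(5) = (0 + 20/59)*(5*(1 + 3*5)) = 20*(5*(1 + 15))/59 = 20*(5*16)/59 = (20/59)*80 = 1600/59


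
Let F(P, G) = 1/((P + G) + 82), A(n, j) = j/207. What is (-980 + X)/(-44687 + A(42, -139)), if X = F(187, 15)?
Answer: 57612033/2627098832 ≈ 0.021930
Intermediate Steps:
A(n, j) = j/207 (A(n, j) = j*(1/207) = j/207)
F(P, G) = 1/(82 + G + P) (F(P, G) = 1/((G + P) + 82) = 1/(82 + G + P))
X = 1/284 (X = 1/(82 + 15 + 187) = 1/284 ≈ 0.0035211)
(-980 + X)/(-44687 + A(42, -139)) = (-980 + 1/284)/(-44687 + (1/207)*(-139)) = -278319/(284*(-44687 - 139/207)) = -278319/(284*(-9250348/207)) = -278319/284*(-207/9250348) = 57612033/2627098832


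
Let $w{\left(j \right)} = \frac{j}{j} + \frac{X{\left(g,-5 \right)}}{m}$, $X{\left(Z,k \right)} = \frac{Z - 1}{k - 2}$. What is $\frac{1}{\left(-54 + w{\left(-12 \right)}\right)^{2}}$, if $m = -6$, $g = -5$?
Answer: $\frac{49}{138384} \approx 0.00035409$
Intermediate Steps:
$X{\left(Z,k \right)} = \frac{-1 + Z}{-2 + k}$
$w{\left(j \right)} = \frac{6}{7}$ ($w{\left(j \right)} = \frac{j}{j} + \frac{\frac{1}{-2 - 5} \left(-1 - 5\right)}{-6} = 1 + \frac{1}{-7} \left(-6\right) \left(- \frac{1}{6}\right) = 1 + \left(- \frac{1}{7}\right) \left(-6\right) \left(- \frac{1}{6}\right) = 1 + \frac{6}{7} \left(- \frac{1}{6}\right) = 1 - \frac{1}{7} = \frac{6}{7}$)
$\frac{1}{\left(-54 + w{\left(-12 \right)}\right)^{2}} = \frac{1}{\left(-54 + \frac{6}{7}\right)^{2}} = \frac{1}{\left(- \frac{372}{7}\right)^{2}} = \frac{1}{\frac{138384}{49}} = \frac{49}{138384}$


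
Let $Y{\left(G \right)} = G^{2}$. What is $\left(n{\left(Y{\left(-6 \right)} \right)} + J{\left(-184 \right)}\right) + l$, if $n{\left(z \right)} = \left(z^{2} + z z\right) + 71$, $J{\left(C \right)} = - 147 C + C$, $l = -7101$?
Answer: $22426$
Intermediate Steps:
$J{\left(C \right)} = - 146 C$
$n{\left(z \right)} = 71 + 2 z^{2}$ ($n{\left(z \right)} = \left(z^{2} + z^{2}\right) + 71 = 2 z^{2} + 71 = 71 + 2 z^{2}$)
$\left(n{\left(Y{\left(-6 \right)} \right)} + J{\left(-184 \right)}\right) + l = \left(\left(71 + 2 \left(\left(-6\right)^{2}\right)^{2}\right) - -26864\right) - 7101 = \left(\left(71 + 2 \cdot 36^{2}\right) + 26864\right) - 7101 = \left(\left(71 + 2 \cdot 1296\right) + 26864\right) - 7101 = \left(\left(71 + 2592\right) + 26864\right) - 7101 = \left(2663 + 26864\right) - 7101 = 29527 - 7101 = 22426$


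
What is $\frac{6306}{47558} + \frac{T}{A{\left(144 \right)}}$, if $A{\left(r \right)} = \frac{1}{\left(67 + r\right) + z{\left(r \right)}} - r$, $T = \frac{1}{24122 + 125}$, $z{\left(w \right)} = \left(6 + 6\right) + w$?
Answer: $\frac{93957819188}{708603808577} \approx 0.1326$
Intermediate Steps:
$z{\left(w \right)} = 12 + w$
$T = \frac{1}{24247} \approx 4.1242 \cdot 10^{-5}$
$A{\left(r \right)} = \frac{1}{79 + 2 r} - r$ ($A{\left(r \right)} = \frac{1}{\left(67 + r\right) + \left(12 + r\right)} - r = \frac{1}{79 + 2 r} - r$)
$\frac{6306}{47558} + \frac{T}{A{\left(144 \right)}} = \frac{6306}{47558} + \frac{1}{24247 \frac{1 - 11376 - 2 \cdot 144^{2}}{79 + 2 \cdot 144}} = 6306 \cdot \frac{1}{47558} + \frac{1}{24247 \frac{1 - 11376 - 41472}{79 + 288}} = \frac{3153}{23779} + \frac{1}{24247 \frac{1 - 11376 - 41472}{367}} = \frac{3153}{23779} + \frac{1}{24247 \cdot \frac{1}{367} \left(-52847\right)} = \frac{3153}{23779} + \frac{1}{24247 \left(- \frac{52847}{367}\right)} = \frac{3153}{23779} + \frac{1}{24247} \left(- \frac{367}{52847}\right) = \frac{3153}{23779} - \frac{367}{1281381209} = \frac{93957819188}{708603808577}$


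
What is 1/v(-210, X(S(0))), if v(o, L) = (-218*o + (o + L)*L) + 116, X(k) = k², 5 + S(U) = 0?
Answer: 1/41271 ≈ 2.4230e-5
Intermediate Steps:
S(U) = -5 (S(U) = -5 + 0 = -5)
v(o, L) = 116 - 218*o + L*(L + o) (v(o, L) = (-218*o + (L + o)*L) + 116 = (-218*o + L*(L + o)) + 116 = 116 - 218*o + L*(L + o))
1/v(-210, X(S(0))) = 1/(116 + ((-5)²)² - 218*(-210) + (-5)²*(-210)) = 1/(116 + 25² + 45780 + 25*(-210)) = 1/(116 + 625 + 45780 - 5250) = 1/41271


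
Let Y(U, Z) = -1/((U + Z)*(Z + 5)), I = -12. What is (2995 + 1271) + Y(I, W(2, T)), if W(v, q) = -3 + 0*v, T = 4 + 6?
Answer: 127981/30 ≈ 4266.0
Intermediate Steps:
T = 10
W(v, q) = -3 (W(v, q) = -3 + 0 = -3)
Y(U, Z) = -1/((5 + Z)*(U + Z)) (Y(U, Z) = -1/((U + Z)*(5 + Z)) = -1/((5 + Z)*(U + Z)))
(2995 + 1271) + Y(I, W(2, T)) = (2995 + 1271) - 1/((-3)² + 5*(-12) + 5*(-3) - 12*(-3)) = 4266 - 1/(9 - 60 - 15 + 36) = 4266 - 1/(-30) = 4266 - 1*(-1/30) = 4266 + 1/30 = 127981/30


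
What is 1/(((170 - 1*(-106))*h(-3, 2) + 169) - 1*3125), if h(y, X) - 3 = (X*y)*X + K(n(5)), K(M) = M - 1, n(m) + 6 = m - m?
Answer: -1/7372 ≈ -0.00013565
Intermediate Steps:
n(m) = -6 (n(m) = -6 + (m - m) = -6 + 0 = -6)
K(M) = -1 + M
h(y, X) = -4 + y*X**2 (h(y, X) = 3 + ((X*y)*X + (-1 - 6)) = 3 + (y*X**2 - 7) = 3 + (-7 + y*X**2) = -4 + y*X**2)
1/(((170 - 1*(-106))*h(-3, 2) + 169) - 1*3125) = 1/(((170 - 1*(-106))*(-4 - 3*2**2) + 169) - 1*3125) = 1/(((170 + 106)*(-4 - 3*4) + 169) - 3125) = 1/((276*(-4 - 12) + 169) - 3125) = 1/((276*(-16) + 169) - 3125) = 1/((-4416 + 169) - 3125) = 1/(-4247 - 3125) = 1/(-7372) = -1/7372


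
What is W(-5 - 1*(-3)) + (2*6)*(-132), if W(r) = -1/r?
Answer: -3167/2 ≈ -1583.5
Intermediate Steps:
W(-5 - 1*(-3)) + (2*6)*(-132) = -1/(-5 - 1*(-3)) + (2*6)*(-132) = -1/(-5 + 3) + 12*(-132) = -1/(-2) - 1584 = -1*(-½) - 1584 = ½ - 1584 = -3167/2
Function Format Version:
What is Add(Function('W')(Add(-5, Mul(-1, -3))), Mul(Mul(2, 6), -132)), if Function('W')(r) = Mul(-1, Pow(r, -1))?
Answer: Rational(-3167, 2) ≈ -1583.5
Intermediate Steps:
Add(Function('W')(Add(-5, Mul(-1, -3))), Mul(Mul(2, 6), -132)) = Add(Mul(-1, Pow(Add(-5, Mul(-1, -3)), -1)), Mul(Mul(2, 6), -132)) = Add(Mul(-1, Pow(Add(-5, 3), -1)), Mul(12, -132)) = Add(Mul(-1, Pow(-2, -1)), -1584) = Add(Mul(-1, Rational(-1, 2)), -1584) = Add(Rational(1, 2), -1584) = Rational(-3167, 2)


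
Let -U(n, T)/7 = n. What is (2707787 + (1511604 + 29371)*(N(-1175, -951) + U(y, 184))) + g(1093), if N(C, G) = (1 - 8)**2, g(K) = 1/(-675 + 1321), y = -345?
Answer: 2454586940803/646 ≈ 3.7997e+9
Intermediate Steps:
g(K) = 1/646
U(n, T) = -7*n
N(C, G) = 49 (N(C, G) = (-7)**2 = 49)
(2707787 + (1511604 + 29371)*(N(-1175, -951) + U(y, 184))) + g(1093) = (2707787 + (1511604 + 29371)*(49 - 7*(-345))) + 1/646 = (2707787 + 1540975*(49 + 2415)) + 1/646 = (2707787 + 1540975*2464) + 1/646 = (2707787 + 3796962400) + 1/646 = 3799670187 + 1/646 = 2454586940803/646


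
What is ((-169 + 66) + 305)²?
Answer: 40804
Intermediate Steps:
((-169 + 66) + 305)² = (-103 + 305)² = 202² = 40804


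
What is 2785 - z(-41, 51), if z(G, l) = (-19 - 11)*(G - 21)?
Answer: 925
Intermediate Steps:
z(G, l) = 630 - 30*G (z(G, l) = -30*(-21 + G) = 630 - 30*G)
2785 - z(-41, 51) = 2785 - (630 - 30*(-41)) = 2785 - (630 + 1230) = 2785 - 1*1860 = 2785 - 1860 = 925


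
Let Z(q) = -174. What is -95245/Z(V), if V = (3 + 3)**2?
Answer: 95245/174 ≈ 547.38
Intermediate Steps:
V = 36 (V = 6**2 = 36)
-95245/Z(V) = -95245/(-174) = -95245*(-1/174) = 95245/174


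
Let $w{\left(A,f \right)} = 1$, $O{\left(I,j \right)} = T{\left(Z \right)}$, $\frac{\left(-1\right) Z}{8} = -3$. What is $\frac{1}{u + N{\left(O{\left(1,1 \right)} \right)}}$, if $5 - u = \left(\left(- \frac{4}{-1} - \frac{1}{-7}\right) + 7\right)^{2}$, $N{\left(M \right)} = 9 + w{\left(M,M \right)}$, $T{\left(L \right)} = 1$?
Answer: $- \frac{49}{5349} \approx -0.0091606$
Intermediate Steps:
$Z = 24$ ($Z = \left(-8\right) \left(-3\right) = 24$)
$O{\left(I,j \right)} = 1$
$N{\left(M \right)} = 10$ ($N{\left(M \right)} = 9 + 1 = 10$)
$u = - \frac{5839}{49}$ ($u = 5 - \left(\left(- \frac{4}{-1} - \frac{1}{-7}\right) + 7\right)^{2} = 5 - \left(\left(\left(-4\right) \left(-1\right) - - \frac{1}{7}\right) + 7\right)^{2} = 5 - \left(\left(4 + \frac{1}{7}\right) + 7\right)^{2} = 5 - \left(\frac{29}{7} + 7\right)^{2} = 5 - \left(\frac{78}{7}\right)^{2} = 5 - \frac{6084}{49} = - \frac{5839}{49} \approx -119.16$)
$\frac{1}{u + N{\left(O{\left(1,1 \right)} \right)}} = \frac{1}{- \frac{5839}{49} + 10} = \frac{1}{- \frac{5349}{49}} = - \frac{49}{5349}$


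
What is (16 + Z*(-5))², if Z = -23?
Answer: 17161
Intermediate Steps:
(16 + Z*(-5))² = (16 - 23*(-5))² = (16 + 115)² = 131² = 17161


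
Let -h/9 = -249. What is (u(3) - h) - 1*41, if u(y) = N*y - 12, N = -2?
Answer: -2300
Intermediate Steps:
h = 2241 (h = -9*(-249) = 2241)
u(y) = -12 - 2*y (u(y) = -2*y - 12 = -12 - 2*y)
(u(3) - h) - 1*41 = ((-12 - 2*3) - 1*2241) - 1*41 = ((-12 - 6) - 2241) - 41 = (-18 - 2241) - 41 = -2259 - 41 = -2300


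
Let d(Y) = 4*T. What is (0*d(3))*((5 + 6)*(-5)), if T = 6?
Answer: 0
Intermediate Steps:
d(Y) = 24 (d(Y) = 4*6 = 24)
(0*d(3))*((5 + 6)*(-5)) = (0*24)*((5 + 6)*(-5)) = 0*(11*(-5)) = 0*(-55) = 0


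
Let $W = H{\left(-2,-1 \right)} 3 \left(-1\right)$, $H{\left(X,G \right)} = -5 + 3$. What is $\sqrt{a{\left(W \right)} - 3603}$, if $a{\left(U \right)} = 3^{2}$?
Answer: $i \sqrt{3594} \approx 59.95 i$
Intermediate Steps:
$H{\left(X,G \right)} = -2$
$W = 6$ ($W = \left(-2\right) 3 \left(-1\right) = \left(-6\right) \left(-1\right) = 6$)
$a{\left(U \right)} = 9$
$\sqrt{a{\left(W \right)} - 3603} = \sqrt{9 - 3603} = \sqrt{-3594} = i \sqrt{3594}$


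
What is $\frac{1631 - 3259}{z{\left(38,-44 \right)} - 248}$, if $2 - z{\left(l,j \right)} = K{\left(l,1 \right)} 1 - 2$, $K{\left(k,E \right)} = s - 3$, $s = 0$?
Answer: $\frac{1628}{241} \approx 6.7552$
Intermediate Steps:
$K{\left(k,E \right)} = -3$ ($K{\left(k,E \right)} = 0 - 3 = -3$)
$z{\left(l,j \right)} = 7$ ($z{\left(l,j \right)} = 2 - \left(\left(-3\right) 1 - 2\right) = 2 - \left(-3 - 2\right) = 2 - -5 = 2 + 5 = 7$)
$\frac{1631 - 3259}{z{\left(38,-44 \right)} - 248} = \frac{1631 - 3259}{7 - 248} = - \frac{1628}{-241} = \left(-1628\right) \left(- \frac{1}{241}\right) = \frac{1628}{241}$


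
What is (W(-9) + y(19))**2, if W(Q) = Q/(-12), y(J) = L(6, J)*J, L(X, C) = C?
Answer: 2093809/16 ≈ 1.3086e+5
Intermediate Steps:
y(J) = J**2 (y(J) = J*J = J**2)
W(Q) = -Q/12 (W(Q) = Q*(-1/12) = -Q/12)
(W(-9) + y(19))**2 = (-1/12*(-9) + 19**2)**2 = (3/4 + 361)**2 = (1447/4)**2 = 2093809/16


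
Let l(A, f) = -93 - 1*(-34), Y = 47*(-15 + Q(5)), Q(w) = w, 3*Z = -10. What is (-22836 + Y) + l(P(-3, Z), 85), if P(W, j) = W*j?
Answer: -23365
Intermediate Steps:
Z = -10/3 (Z = (⅓)*(-10) = -10/3 ≈ -3.3333)
Y = -470 (Y = 47*(-15 + 5) = 47*(-10) = -470)
l(A, f) = -59 (l(A, f) = -93 + 34 = -59)
(-22836 + Y) + l(P(-3, Z), 85) = (-22836 - 470) - 59 = -23306 - 59 = -23365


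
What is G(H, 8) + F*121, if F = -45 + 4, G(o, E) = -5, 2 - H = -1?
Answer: -4966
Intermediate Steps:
H = 3 (H = 2 - 1*(-1) = 2 + 1 = 3)
F = -41
G(H, 8) + F*121 = -5 - 41*121 = -5 - 4961 = -4966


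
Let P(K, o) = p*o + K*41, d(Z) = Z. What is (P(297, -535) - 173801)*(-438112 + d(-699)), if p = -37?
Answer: 62236125319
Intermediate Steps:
P(K, o) = -37*o + 41*K (P(K, o) = -37*o + K*41 = -37*o + 41*K)
(P(297, -535) - 173801)*(-438112 + d(-699)) = ((-37*(-535) + 41*297) - 173801)*(-438112 - 699) = ((19795 + 12177) - 173801)*(-438811) = (31972 - 173801)*(-438811) = -141829*(-438811) = 62236125319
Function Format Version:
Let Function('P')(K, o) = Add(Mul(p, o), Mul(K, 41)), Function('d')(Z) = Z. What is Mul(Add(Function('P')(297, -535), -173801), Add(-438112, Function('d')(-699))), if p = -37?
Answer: 62236125319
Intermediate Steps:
Function('P')(K, o) = Add(Mul(-37, o), Mul(41, K)) (Function('P')(K, o) = Add(Mul(-37, o), Mul(K, 41)) = Add(Mul(-37, o), Mul(41, K)))
Mul(Add(Function('P')(297, -535), -173801), Add(-438112, Function('d')(-699))) = Mul(Add(Add(Mul(-37, -535), Mul(41, 297)), -173801), Add(-438112, -699)) = Mul(Add(Add(19795, 12177), -173801), -438811) = Mul(Add(31972, -173801), -438811) = Mul(-141829, -438811) = 62236125319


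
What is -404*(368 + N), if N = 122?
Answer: -197960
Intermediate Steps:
-404*(368 + N) = -404*(368 + 122) = -404*490 = -197960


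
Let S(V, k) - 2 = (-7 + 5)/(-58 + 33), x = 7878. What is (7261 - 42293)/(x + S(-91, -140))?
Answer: -437900/98501 ≈ -4.4456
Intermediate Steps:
S(V, k) = 52/25 (S(V, k) = 2 + (-7 + 5)/(-58 + 33) = 2 - 2/(-25) = 2 - 2*(-1/25) = 2 + 2/25 = 52/25)
(7261 - 42293)/(x + S(-91, -140)) = (7261 - 42293)/(7878 + 52/25) = -35032/197002/25 = -35032*25/197002 = -437900/98501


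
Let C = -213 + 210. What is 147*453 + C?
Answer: 66588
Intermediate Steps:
C = -3
147*453 + C = 147*453 - 3 = 66591 - 3 = 66588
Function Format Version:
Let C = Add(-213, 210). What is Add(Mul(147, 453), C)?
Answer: 66588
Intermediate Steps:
C = -3
Add(Mul(147, 453), C) = Add(Mul(147, 453), -3) = Add(66591, -3) = 66588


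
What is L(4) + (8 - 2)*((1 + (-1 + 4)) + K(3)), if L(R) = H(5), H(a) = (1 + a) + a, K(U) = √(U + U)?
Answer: 35 + 6*√6 ≈ 49.697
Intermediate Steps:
K(U) = √2*√U (K(U) = √(2*U) = √2*√U)
H(a) = 1 + 2*a
L(R) = 11 (L(R) = 1 + 2*5 = 1 + 10 = 11)
L(4) + (8 - 2)*((1 + (-1 + 4)) + K(3)) = 11 + (8 - 2)*((1 + (-1 + 4)) + √2*√3) = 11 + 6*((1 + 3) + √6) = 11 + 6*(4 + √6) = 11 + (24 + 6*√6) = 35 + 6*√6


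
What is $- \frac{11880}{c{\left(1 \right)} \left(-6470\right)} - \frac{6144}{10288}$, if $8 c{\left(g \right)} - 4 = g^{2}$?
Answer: $\frac{4868832}{2080105} \approx 2.3407$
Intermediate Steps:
$c{\left(g \right)} = \frac{1}{2} + \frac{g^{2}}{8}$
$- \frac{11880}{c{\left(1 \right)} \left(-6470\right)} - \frac{6144}{10288} = - \frac{11880}{\left(\frac{1}{2} + \frac{1^{2}}{8}\right) \left(-6470\right)} - \frac{6144}{10288} = - \frac{11880}{\left(\frac{1}{2} + \frac{1}{8} \cdot 1\right) \left(-6470\right)} - \frac{384}{643} = - \frac{11880}{\left(\frac{1}{2} + \frac{1}{8}\right) \left(-6470\right)} - \frac{384}{643} = - \frac{11880}{\frac{5}{8} \left(-6470\right)} - \frac{384}{643} = - \frac{11880}{- \frac{16175}{4}} - \frac{384}{643} = \left(-11880\right) \left(- \frac{4}{16175}\right) - \frac{384}{643} = \frac{9504}{3235} - \frac{384}{643} = \frac{4868832}{2080105}$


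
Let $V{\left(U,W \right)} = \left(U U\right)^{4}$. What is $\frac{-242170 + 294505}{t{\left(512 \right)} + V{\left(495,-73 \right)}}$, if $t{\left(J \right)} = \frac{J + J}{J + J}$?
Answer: $\frac{52335}{3604471462609062890626} \approx 1.4519 \cdot 10^{-17}$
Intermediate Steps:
$V{\left(U,W \right)} = U^{8}$ ($V{\left(U,W \right)} = \left(U^{2}\right)^{4} = U^{8}$)
$t{\left(J \right)} = 1$ ($t{\left(J \right)} = \frac{2 J}{2 J} = 2 J \frac{1}{2 J} = 1$)
$\frac{-242170 + 294505}{t{\left(512 \right)} + V{\left(495,-73 \right)}} = \frac{-242170 + 294505}{1 + 495^{8}} = \frac{52335}{1 + 3604471462609062890625} = \frac{52335}{3604471462609062890626}$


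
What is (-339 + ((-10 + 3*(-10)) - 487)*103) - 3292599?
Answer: -3347219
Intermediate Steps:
(-339 + ((-10 + 3*(-10)) - 487)*103) - 3292599 = (-339 + ((-10 - 30) - 487)*103) - 3292599 = (-339 + (-40 - 487)*103) - 3292599 = (-339 - 527*103) - 3292599 = (-339 - 54281) - 3292599 = -54620 - 3292599 = -3347219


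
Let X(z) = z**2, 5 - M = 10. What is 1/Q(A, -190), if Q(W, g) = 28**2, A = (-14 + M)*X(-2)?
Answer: 1/784 ≈ 0.0012755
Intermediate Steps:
M = -5 (M = 5 - 1*10 = 5 - 10 = -5)
A = -76 (A = (-14 - 5)*(-2)**2 = -19*4 = -76)
Q(W, g) = 784
1/Q(A, -190) = 1/784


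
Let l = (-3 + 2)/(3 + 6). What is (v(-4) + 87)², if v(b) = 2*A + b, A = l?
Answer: 555025/81 ≈ 6852.2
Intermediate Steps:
l = -⅑ (l = -1/9 = -1*⅑ = -⅑ ≈ -0.11111)
A = -⅑ ≈ -0.11111
v(b) = -2/9 + b (v(b) = 2*(-⅑) + b = -2/9 + b)
(v(-4) + 87)² = ((-2/9 - 4) + 87)² = (-38/9 + 87)² = (745/9)² = 555025/81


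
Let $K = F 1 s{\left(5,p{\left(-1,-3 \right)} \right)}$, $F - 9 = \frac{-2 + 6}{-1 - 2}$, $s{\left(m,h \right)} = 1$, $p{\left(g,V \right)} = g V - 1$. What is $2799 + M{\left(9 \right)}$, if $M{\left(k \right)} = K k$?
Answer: $2868$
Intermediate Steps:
$p{\left(g,V \right)} = -1 + V g$ ($p{\left(g,V \right)} = V g - 1 = -1 + V g$)
$F = \frac{23}{3}$ ($F = 9 + \frac{-2 + 6}{-1 - 2} = 9 + \frac{4}{-3} = 9 + 4 \left(- \frac{1}{3}\right) = 9 - \frac{4}{3} = \frac{23}{3} \approx 7.6667$)
$K = \frac{23}{3}$ ($K = \frac{23}{3} \cdot 1 \cdot 1 = \frac{23}{3} \cdot 1 = \frac{23}{3} \approx 7.6667$)
$M{\left(k \right)} = \frac{23 k}{3}$
$2799 + M{\left(9 \right)} = 2799 + \frac{23}{3} \cdot 9 = 2799 + 69 = 2868$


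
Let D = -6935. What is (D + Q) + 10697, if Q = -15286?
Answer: -11524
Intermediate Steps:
(D + Q) + 10697 = (-6935 - 15286) + 10697 = -22221 + 10697 = -11524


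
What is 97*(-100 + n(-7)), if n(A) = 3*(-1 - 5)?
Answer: -11446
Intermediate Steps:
n(A) = -18 (n(A) = 3*(-6) = -18)
97*(-100 + n(-7)) = 97*(-100 - 18) = 97*(-118) = -11446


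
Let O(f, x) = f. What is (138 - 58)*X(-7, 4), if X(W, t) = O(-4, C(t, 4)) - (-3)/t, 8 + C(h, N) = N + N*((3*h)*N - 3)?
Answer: -260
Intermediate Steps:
C(h, N) = -8 + N + N*(-3 + 3*N*h) (C(h, N) = -8 + (N + N*((3*h)*N - 3)) = -8 + (N + N*(3*N*h - 3)) = -8 + (N + N*(-3 + 3*N*h)) = -8 + N + N*(-3 + 3*N*h))
X(W, t) = -4 + 3/t (X(W, t) = -4 - (-3)/t = -4 + 3/t)
(138 - 58)*X(-7, 4) = (138 - 58)*(-4 + 3/4) = 80*(-4 + 3*(¼)) = 80*(-4 + ¾) = 80*(-13/4) = -260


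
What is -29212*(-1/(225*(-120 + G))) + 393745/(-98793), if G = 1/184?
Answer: -276338859191/54531266175 ≈ -5.0675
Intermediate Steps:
G = 1/184 ≈ 0.0054348
-29212*(-1/(225*(-120 + G))) + 393745/(-98793) = -29212*(-1/(225*(-120 + 1/184))) + 393745/(-98793) = -29212/((-225*(-22079/184))) + 393745*(-1/98793) = -29212/4967775/184 - 393745/98793 = -29212*184/4967775 - 393745/98793 = -5375008/4967775 - 393745/98793 = -276338859191/54531266175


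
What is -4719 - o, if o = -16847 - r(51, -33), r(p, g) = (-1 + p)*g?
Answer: 10478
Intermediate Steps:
r(p, g) = g*(-1 + p)
o = -15197 (o = -16847 - (-33)*(-1 + 51) = -16847 - (-33)*50 = -16847 - 1*(-1650) = -16847 + 1650 = -15197)
-4719 - o = -4719 - 1*(-15197) = -4719 + 15197 = 10478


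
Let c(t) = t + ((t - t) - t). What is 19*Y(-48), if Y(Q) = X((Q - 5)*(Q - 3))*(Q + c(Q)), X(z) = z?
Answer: -2465136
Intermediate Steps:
c(t) = 0 (c(t) = t + (0 - t) = t - t = 0)
Y(Q) = Q*(-5 + Q)*(-3 + Q) (Y(Q) = ((Q - 5)*(Q - 3))*(Q + 0) = ((-5 + Q)*(-3 + Q))*Q = Q*(-5 + Q)*(-3 + Q))
19*Y(-48) = 19*(-48*(15 + (-48)² - 8*(-48))) = 19*(-48*(15 + 2304 + 384)) = 19*(-48*2703) = 19*(-129744) = -2465136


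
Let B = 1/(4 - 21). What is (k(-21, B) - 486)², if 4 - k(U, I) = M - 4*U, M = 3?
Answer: 323761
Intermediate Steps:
B = -1/17 (B = 1/(-17) = -1/17 ≈ -0.058824)
k(U, I) = 1 + 4*U (k(U, I) = 4 - (3 - 4*U) = 4 + (-3 + 4*U) = 1 + 4*U)
(k(-21, B) - 486)² = ((1 + 4*(-21)) - 486)² = ((1 - 84) - 486)² = (-83 - 486)² = (-569)² = 323761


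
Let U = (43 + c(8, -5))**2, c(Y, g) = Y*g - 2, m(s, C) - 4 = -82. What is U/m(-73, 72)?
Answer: -1/78 ≈ -0.012821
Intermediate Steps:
m(s, C) = -78 (m(s, C) = 4 - 82 = -78)
c(Y, g) = -2 + Y*g
U = 1 (U = (43 + (-2 + 8*(-5)))**2 = (43 + (-2 - 40))**2 = (43 - 42)**2 = 1**2 = 1)
U/m(-73, 72) = 1/(-78) = 1*(-1/78) = -1/78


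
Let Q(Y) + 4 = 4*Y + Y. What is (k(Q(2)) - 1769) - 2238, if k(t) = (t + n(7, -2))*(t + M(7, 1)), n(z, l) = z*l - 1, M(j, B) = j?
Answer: -4124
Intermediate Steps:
Q(Y) = -4 + 5*Y (Q(Y) = -4 + (4*Y + Y) = -4 + 5*Y)
n(z, l) = -1 + l*z (n(z, l) = l*z - 1 = -1 + l*z)
k(t) = (-15 + t)*(7 + t) (k(t) = (t + (-1 - 2*7))*(t + 7) = (t + (-1 - 14))*(7 + t) = (t - 15)*(7 + t) = (-15 + t)*(7 + t))
(k(Q(2)) - 1769) - 2238 = ((-105 + (-4 + 5*2)² - 8*(-4 + 5*2)) - 1769) - 2238 = ((-105 + (-4 + 10)² - 8*(-4 + 10)) - 1769) - 2238 = ((-105 + 6² - 8*6) - 1769) - 2238 = ((-105 + 36 - 48) - 1769) - 2238 = (-117 - 1769) - 2238 = -1886 - 2238 = -4124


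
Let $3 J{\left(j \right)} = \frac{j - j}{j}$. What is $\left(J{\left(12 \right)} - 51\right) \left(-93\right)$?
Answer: $4743$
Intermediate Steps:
$J{\left(j \right)} = 0$ ($J{\left(j \right)} = \frac{\left(j - j\right) \frac{1}{j}}{3} = \frac{0 \frac{1}{j}}{3} = \frac{1}{3} \cdot 0 = 0$)
$\left(J{\left(12 \right)} - 51\right) \left(-93\right) = \left(0 - 51\right) \left(-93\right) = \left(-51\right) \left(-93\right) = 4743$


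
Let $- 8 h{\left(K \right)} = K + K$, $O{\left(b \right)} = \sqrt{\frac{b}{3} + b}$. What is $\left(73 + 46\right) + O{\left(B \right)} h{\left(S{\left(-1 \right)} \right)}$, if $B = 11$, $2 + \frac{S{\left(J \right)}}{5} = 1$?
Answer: $119 + \frac{5 \sqrt{33}}{6} \approx 123.79$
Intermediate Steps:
$S{\left(J \right)} = -5$ ($S{\left(J \right)} = -10 + 5 \cdot 1 = -10 + 5 = -5$)
$O{\left(b \right)} = \frac{2 \sqrt{3} \sqrt{b}}{3}$ ($O{\left(b \right)} = \sqrt{b \frac{1}{3} + b} = \sqrt{\frac{b}{3} + b} = \sqrt{\frac{4 b}{3}} = \frac{2 \sqrt{3} \sqrt{b}}{3}$)
$h{\left(K \right)} = - \frac{K}{4}$ ($h{\left(K \right)} = - \frac{K + K}{8} = - \frac{2 K}{8} = - \frac{K}{4}$)
$\left(73 + 46\right) + O{\left(B \right)} h{\left(S{\left(-1 \right)} \right)} = \left(73 + 46\right) + \frac{2 \sqrt{3} \sqrt{11}}{3} \left(\left(- \frac{1}{4}\right) \left(-5\right)\right) = 119 + \frac{2 \sqrt{33}}{3} \cdot \frac{5}{4} = 119 + \frac{5 \sqrt{33}}{6}$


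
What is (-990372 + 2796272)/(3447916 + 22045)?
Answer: 1805900/3469961 ≈ 0.52044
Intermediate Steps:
(-990372 + 2796272)/(3447916 + 22045) = 1805900/3469961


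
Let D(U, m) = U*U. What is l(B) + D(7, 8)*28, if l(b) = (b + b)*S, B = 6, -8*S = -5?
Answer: 2759/2 ≈ 1379.5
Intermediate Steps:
S = 5/8 (S = -1/8*(-5) = 5/8 ≈ 0.62500)
D(U, m) = U**2
l(b) = 5*b/4 (l(b) = (b + b)*(5/8) = (2*b)*(5/8) = 5*b/4)
l(B) + D(7, 8)*28 = (5/4)*6 + 7**2*28 = 15/2 + 49*28 = 15/2 + 1372 = 2759/2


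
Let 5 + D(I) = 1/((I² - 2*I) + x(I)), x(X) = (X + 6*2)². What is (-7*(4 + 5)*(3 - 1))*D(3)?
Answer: 23919/38 ≈ 629.45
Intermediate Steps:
x(X) = (12 + X)² (x(X) = (X + 12)² = (12 + X)²)
D(I) = -5 + 1/(I² + (12 + I)² - 2*I) (D(I) = -5 + 1/((I² - 2*I) + (12 + I)²) = -5 + 1/(I² + (12 + I)² - 2*I))
(-7*(4 + 5)*(3 - 1))*D(3) = (-7*(4 + 5)*(3 - 1))*((-719 - 110*3 - 10*3²)/(2*(72 + 3² + 11*3))) = (-63*2)*((-719 - 330 - 10*9)/(2*(72 + 9 + 33))) = (-7*18)*((½)*(-719 - 330 - 90)/114) = -63*(-1139)/114 = -126*(-1139/228) = 23919/38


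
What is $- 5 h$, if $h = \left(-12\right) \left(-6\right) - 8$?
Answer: $-320$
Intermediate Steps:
$h = 64$ ($h = 72 - 8 = 64$)
$- 5 h = \left(-5\right) 64 = -320$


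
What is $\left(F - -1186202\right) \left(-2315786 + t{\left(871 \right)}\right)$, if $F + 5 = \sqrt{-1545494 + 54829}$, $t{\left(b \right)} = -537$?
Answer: $-2747615393631 - 2316323 i \sqrt{1490665} \approx -2.7476 \cdot 10^{12} - 2.8281 \cdot 10^{9} i$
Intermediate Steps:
$F = -5 + i \sqrt{1490665}$ ($F = -5 + \sqrt{-1545494 + 54829} = -5 + \sqrt{-1490665} = -5 + i \sqrt{1490665} \approx -5.0 + 1220.9 i$)
$\left(F - -1186202\right) \left(-2315786 + t{\left(871 \right)}\right) = \left(\left(-5 + i \sqrt{1490665}\right) - -1186202\right) \left(-2315786 - 537\right) = \left(\left(-5 + i \sqrt{1490665}\right) + 1186202\right) \left(-2316323\right) = \left(1186197 + i \sqrt{1490665}\right) \left(-2316323\right) = -2747615393631 - 2316323 i \sqrt{1490665}$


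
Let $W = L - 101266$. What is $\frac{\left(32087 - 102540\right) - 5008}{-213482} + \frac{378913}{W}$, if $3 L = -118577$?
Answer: $- \frac{6800015333}{2908692250} \approx -2.3378$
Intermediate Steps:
$L = - \frac{118577}{3}$ ($L = \frac{1}{3} \left(-118577\right) = - \frac{118577}{3} \approx -39526.0$)
$W = - \frac{422375}{3}$ ($W = - \frac{118577}{3} - 101266 = - \frac{422375}{3} \approx -1.4079 \cdot 10^{5}$)
$\frac{\left(32087 - 102540\right) - 5008}{-213482} + \frac{378913}{W} = \frac{\left(32087 - 102540\right) - 5008}{-213482} + \frac{378913}{- \frac{422375}{3}} = \left(\left(32087 - 102540\right) - 5008\right) \left(- \frac{1}{213482}\right) + 378913 \left(- \frac{3}{422375}\right) = \left(-70453 - 5008\right) \left(- \frac{1}{213482}\right) - \frac{36669}{13625} = \left(-75461\right) \left(- \frac{1}{213482}\right) - \frac{36669}{13625} = \frac{75461}{213482} - \frac{36669}{13625} = - \frac{6800015333}{2908692250}$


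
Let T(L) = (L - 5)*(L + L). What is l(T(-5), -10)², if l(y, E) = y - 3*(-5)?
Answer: 13225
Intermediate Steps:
T(L) = 2*L*(-5 + L) (T(L) = (-5 + L)*(2*L) = 2*L*(-5 + L))
l(y, E) = 15 + y (l(y, E) = y + 15 = 15 + y)
l(T(-5), -10)² = (15 + 2*(-5)*(-5 - 5))² = (15 + 2*(-5)*(-10))² = (15 + 100)² = 115² = 13225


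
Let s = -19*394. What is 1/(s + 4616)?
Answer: -1/2870 ≈ -0.00034843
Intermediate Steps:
s = -7486
1/(s + 4616) = 1/(-7486 + 4616) = 1/(-2870) = -1/2870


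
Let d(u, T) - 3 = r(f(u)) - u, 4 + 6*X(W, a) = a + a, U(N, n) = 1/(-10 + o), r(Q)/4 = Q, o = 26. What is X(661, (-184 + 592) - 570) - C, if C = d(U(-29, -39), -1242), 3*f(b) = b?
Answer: -923/16 ≈ -57.688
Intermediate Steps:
f(b) = b/3
r(Q) = 4*Q
U(N, n) = 1/16 (U(N, n) = 1/(-10 + 26) = 1/16)
X(W, a) = -⅔ + a/3 (X(W, a) = -⅔ + (a + a)/6 = -⅔ + (2*a)/6 = -⅔ + a/3)
d(u, T) = 3 + u/3 (d(u, T) = 3 + (4*(u/3) - u) = 3 + (4*u/3 - u) = 3 + u/3)
C = 145/48 (C = 3 + (⅓)*(1/16) = 3 + 1/48 = 145/48 ≈ 3.0208)
X(661, (-184 + 592) - 570) - C = (-⅔ + ((-184 + 592) - 570)/3) - 1*145/48 = (-⅔ + (408 - 570)/3) - 145/48 = (-⅔ + (⅓)*(-162)) - 145/48 = (-⅔ - 54) - 145/48 = -164/3 - 145/48 = -923/16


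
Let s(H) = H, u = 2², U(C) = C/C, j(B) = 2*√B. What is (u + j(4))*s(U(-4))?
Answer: 8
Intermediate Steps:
U(C) = 1
u = 4
(u + j(4))*s(U(-4)) = (4 + 2*√4)*1 = (4 + 2*2)*1 = (4 + 4)*1 = 8*1 = 8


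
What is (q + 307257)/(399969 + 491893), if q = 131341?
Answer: 219299/445931 ≈ 0.49178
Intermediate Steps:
(q + 307257)/(399969 + 491893) = (131341 + 307257)/(399969 + 491893) = 438598/891862 = 438598*(1/891862) = 219299/445931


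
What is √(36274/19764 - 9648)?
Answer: I*√11629454678/1098 ≈ 98.215*I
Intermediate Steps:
√(36274/19764 - 9648) = √(36274*(1/19764) - 9648) = √(18137/9882 - 9648) = √(-95323399/9882) = I*√11629454678/1098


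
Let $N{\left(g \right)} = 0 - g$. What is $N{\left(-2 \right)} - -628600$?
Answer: $628602$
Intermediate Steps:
$N{\left(g \right)} = - g$
$N{\left(-2 \right)} - -628600 = \left(-1\right) \left(-2\right) - -628600 = 2 + 628600 = 628602$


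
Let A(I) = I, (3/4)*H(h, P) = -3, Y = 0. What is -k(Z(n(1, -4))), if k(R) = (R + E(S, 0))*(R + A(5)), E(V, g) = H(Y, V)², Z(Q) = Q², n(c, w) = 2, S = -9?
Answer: -180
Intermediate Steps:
H(h, P) = -4 (H(h, P) = (4/3)*(-3) = -4)
E(V, g) = 16 (E(V, g) = (-4)² = 16)
k(R) = (5 + R)*(16 + R) (k(R) = (R + 16)*(R + 5) = (16 + R)*(5 + R) = (5 + R)*(16 + R))
-k(Z(n(1, -4))) = -(80 + (2²)² + 21*2²) = -(80 + 4² + 21*4) = -(80 + 16 + 84) = -1*180 = -180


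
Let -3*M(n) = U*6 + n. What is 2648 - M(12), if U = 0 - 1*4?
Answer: 2644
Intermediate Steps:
U = -4 (U = 0 - 4 = -4)
M(n) = 8 - n/3 (M(n) = -(-4*6 + n)/3 = -(-24 + n)/3 = 8 - n/3)
2648 - M(12) = 2648 - (8 - ⅓*12) = 2648 - (8 - 4) = 2648 - 1*4 = 2648 - 4 = 2644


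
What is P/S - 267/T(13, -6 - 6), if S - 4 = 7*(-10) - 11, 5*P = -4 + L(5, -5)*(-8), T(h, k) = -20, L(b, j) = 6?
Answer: 20767/1540 ≈ 13.485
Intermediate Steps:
P = -52/5 (P = (-4 + 6*(-8))/5 = (-4 - 48)/5 = (⅕)*(-52) = -52/5 ≈ -10.400)
S = -77 (S = 4 + (7*(-10) - 11) = 4 + (-70 - 11) = 4 - 81 = -77)
P/S - 267/T(13, -6 - 6) = -52/5/(-77) - 267/(-20) = -52/5*(-1/77) - 267*(-1/20) = 52/385 + 267/20 = 20767/1540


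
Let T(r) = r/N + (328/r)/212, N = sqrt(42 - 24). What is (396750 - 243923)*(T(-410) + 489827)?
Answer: 19837579443358/265 - 31329535*sqrt(2)/3 ≈ 7.4844e+10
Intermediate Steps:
N = 3*sqrt(2) (N = sqrt(18) = 3*sqrt(2) ≈ 4.2426)
T(r) = 82/(53*r) + r*sqrt(2)/6 (T(r) = r/((3*sqrt(2))) + (328/r)/212 = r*(sqrt(2)/6) + (328/r)*(1/212) = r*sqrt(2)/6 + 82/(53*r) = 82/(53*r) + r*sqrt(2)/6)
(396750 - 243923)*(T(-410) + 489827) = (396750 - 243923)*(((82/53)/(-410) + (1/6)*(-410)*sqrt(2)) + 489827) = 152827*(((82/53)*(-1/410) - 205*sqrt(2)/3) + 489827) = 152827*((-1/265 - 205*sqrt(2)/3) + 489827) = 152827*(129804154/265 - 205*sqrt(2)/3) = 19837579443358/265 - 31329535*sqrt(2)/3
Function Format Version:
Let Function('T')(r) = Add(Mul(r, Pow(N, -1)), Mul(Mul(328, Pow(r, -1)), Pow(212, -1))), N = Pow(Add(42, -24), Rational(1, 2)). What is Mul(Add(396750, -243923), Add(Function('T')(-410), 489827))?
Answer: Add(Rational(19837579443358, 265), Mul(Rational(-31329535, 3), Pow(2, Rational(1, 2)))) ≈ 7.4844e+10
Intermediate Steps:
N = Mul(3, Pow(2, Rational(1, 2))) (N = Pow(18, Rational(1, 2)) = Mul(3, Pow(2, Rational(1, 2))) ≈ 4.2426)
Function('T')(r) = Add(Mul(Rational(82, 53), Pow(r, -1)), Mul(Rational(1, 6), r, Pow(2, Rational(1, 2)))) (Function('T')(r) = Add(Mul(r, Pow(Mul(3, Pow(2, Rational(1, 2))), -1)), Mul(Mul(328, Pow(r, -1)), Pow(212, -1))) = Add(Mul(r, Mul(Rational(1, 6), Pow(2, Rational(1, 2)))), Mul(Mul(328, Pow(r, -1)), Rational(1, 212))) = Add(Mul(Rational(1, 6), r, Pow(2, Rational(1, 2))), Mul(Rational(82, 53), Pow(r, -1))) = Add(Mul(Rational(82, 53), Pow(r, -1)), Mul(Rational(1, 6), r, Pow(2, Rational(1, 2)))))
Mul(Add(396750, -243923), Add(Function('T')(-410), 489827)) = Mul(Add(396750, -243923), Add(Add(Mul(Rational(82, 53), Pow(-410, -1)), Mul(Rational(1, 6), -410, Pow(2, Rational(1, 2)))), 489827)) = Mul(152827, Add(Add(Mul(Rational(82, 53), Rational(-1, 410)), Mul(Rational(-205, 3), Pow(2, Rational(1, 2)))), 489827)) = Mul(152827, Add(Add(Rational(-1, 265), Mul(Rational(-205, 3), Pow(2, Rational(1, 2)))), 489827)) = Mul(152827, Add(Rational(129804154, 265), Mul(Rational(-205, 3), Pow(2, Rational(1, 2))))) = Add(Rational(19837579443358, 265), Mul(Rational(-31329535, 3), Pow(2, Rational(1, 2))))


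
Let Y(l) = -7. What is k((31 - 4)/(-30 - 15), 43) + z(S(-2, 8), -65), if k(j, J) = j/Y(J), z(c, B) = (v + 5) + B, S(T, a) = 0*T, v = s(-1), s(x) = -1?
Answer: -2132/35 ≈ -60.914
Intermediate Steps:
v = -1
S(T, a) = 0
z(c, B) = 4 + B (z(c, B) = (-1 + 5) + B = 4 + B)
k(j, J) = -j/7 (k(j, J) = j/(-7) = j*(-⅐) = -j/7)
k((31 - 4)/(-30 - 15), 43) + z(S(-2, 8), -65) = -(31 - 4)/(7*(-30 - 15)) + (4 - 65) = -27/(7*(-45)) - 61 = -27*(-1)/(7*45) - 61 = -⅐*(-⅗) - 61 = 3/35 - 61 = -2132/35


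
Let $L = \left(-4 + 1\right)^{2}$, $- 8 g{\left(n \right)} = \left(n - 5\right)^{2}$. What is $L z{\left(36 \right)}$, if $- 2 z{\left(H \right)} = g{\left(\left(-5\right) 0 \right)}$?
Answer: $\frac{225}{16} \approx 14.063$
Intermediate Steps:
$g{\left(n \right)} = - \frac{\left(-5 + n\right)^{2}}{8}$ ($g{\left(n \right)} = - \frac{\left(n - 5\right)^{2}}{8} = - \frac{\left(-5 + n\right)^{2}}{8}$)
$z{\left(H \right)} = \frac{25}{16}$ ($z{\left(H \right)} = - \frac{\left(- \frac{1}{8}\right) \left(-5 - 0\right)^{2}}{2} = - \frac{\left(- \frac{1}{8}\right) \left(-5 + 0\right)^{2}}{2} = - \frac{\left(- \frac{1}{8}\right) \left(-5\right)^{2}}{2} = - \frac{\left(- \frac{1}{8}\right) 25}{2} = \left(- \frac{1}{2}\right) \left(- \frac{25}{8}\right) = \frac{25}{16}$)
$L = 9$ ($L = \left(-3\right)^{2} = 9$)
$L z{\left(36 \right)} = 9 \cdot \frac{25}{16} = \frac{225}{16}$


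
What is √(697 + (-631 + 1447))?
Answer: √1513 ≈ 38.897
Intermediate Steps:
√(697 + (-631 + 1447)) = √(697 + 816) = √1513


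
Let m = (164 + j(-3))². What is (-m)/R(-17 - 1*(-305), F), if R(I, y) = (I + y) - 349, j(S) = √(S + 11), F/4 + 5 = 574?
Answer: -26904/2215 - 656*√2/2215 ≈ -12.565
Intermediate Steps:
F = 2276 (F = -20 + 4*574 = -20 + 2296 = 2276)
j(S) = √(11 + S)
R(I, y) = -349 + I + y
m = (164 + 2*√2)² (m = (164 + √(11 - 3))² = (164 + √8)² = (164 + 2*√2)² ≈ 27832.)
(-m)/R(-17 - 1*(-305), F) = (-(26904 + 656*√2))/(-349 + (-17 - 1*(-305)) + 2276) = (-26904 - 656*√2)/(-349 + (-17 + 305) + 2276) = (-26904 - 656*√2)/(-349 + 288 + 2276) = (-26904 - 656*√2)/2215 = (-26904 - 656*√2)*(1/2215) = -26904/2215 - 656*√2/2215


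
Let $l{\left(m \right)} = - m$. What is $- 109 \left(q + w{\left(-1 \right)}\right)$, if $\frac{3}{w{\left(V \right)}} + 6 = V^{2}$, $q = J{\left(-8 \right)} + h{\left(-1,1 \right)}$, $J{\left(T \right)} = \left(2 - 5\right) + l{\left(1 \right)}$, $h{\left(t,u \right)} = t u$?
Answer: $\frac{3052}{5} \approx 610.4$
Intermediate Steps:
$J{\left(T \right)} = -4$ ($J{\left(T \right)} = \left(2 - 5\right) - 1 = -3 - 1 = -4$)
$q = -5$ ($q = -4 - 1 = -5$)
$w{\left(V \right)} = \frac{3}{-6 + V^{2}}$
$- 109 \left(q + w{\left(-1 \right)}\right) = - 109 \left(-5 + \frac{3}{-6 + \left(-1\right)^{2}}\right) = - 109 \left(-5 + \frac{3}{-6 + 1}\right) = - 109 \left(-5 + \frac{3}{-5}\right) = - 109 \left(-5 + 3 \left(- \frac{1}{5}\right)\right) = - 109 \left(-5 - \frac{3}{5}\right) = \left(-109\right) \left(- \frac{28}{5}\right) = \frac{3052}{5}$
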